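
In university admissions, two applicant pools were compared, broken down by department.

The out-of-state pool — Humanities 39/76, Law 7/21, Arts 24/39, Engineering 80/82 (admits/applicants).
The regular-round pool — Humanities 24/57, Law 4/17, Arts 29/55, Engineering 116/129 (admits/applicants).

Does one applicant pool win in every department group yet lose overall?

Humanities: the out-of-state pool 39/76 = 51.3%, the regular-round pool 24/57 = 42.1% → the out-of-state pool
Law: the out-of-state pool 7/21 = 33.3%, the regular-round pool 4/17 = 23.5% → the out-of-state pool
Arts: the out-of-state pool 24/39 = 61.5%, the regular-round pool 29/55 = 52.7% → the out-of-state pool
Engineering: the out-of-state pool 80/82 = 97.6%, the regular-round pool 116/129 = 89.9% → the out-of-state pool
Overall: the out-of-state pool 150/218 = 68.8%, the regular-round pool 173/258 = 67.1% → the out-of-state pool
The out-of-state pool wins overall and in every department group — no reversal.

No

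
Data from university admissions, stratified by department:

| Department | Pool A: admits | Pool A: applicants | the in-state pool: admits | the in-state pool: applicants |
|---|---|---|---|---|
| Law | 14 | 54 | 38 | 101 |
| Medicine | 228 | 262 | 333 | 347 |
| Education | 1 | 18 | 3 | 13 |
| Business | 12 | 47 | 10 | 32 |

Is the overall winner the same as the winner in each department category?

Law: Pool A 14/54 = 25.9%, the in-state pool 38/101 = 37.6% → the in-state pool
Medicine: Pool A 228/262 = 87.0%, the in-state pool 333/347 = 96.0% → the in-state pool
Education: Pool A 1/18 = 5.6%, the in-state pool 3/13 = 23.1% → the in-state pool
Business: Pool A 12/47 = 25.5%, the in-state pool 10/32 = 31.2% → the in-state pool
Overall: Pool A 255/381 = 66.9%, the in-state pool 384/493 = 77.9% → the in-state pool
The in-state pool wins overall and in every department group — no reversal.

Yes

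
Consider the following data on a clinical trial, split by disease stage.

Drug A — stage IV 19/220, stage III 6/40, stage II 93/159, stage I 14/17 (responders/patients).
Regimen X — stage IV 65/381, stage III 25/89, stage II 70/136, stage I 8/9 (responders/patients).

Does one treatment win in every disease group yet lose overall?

Stage IV: Drug A 19/220 = 8.6%, Regimen X 65/381 = 17.1% → Regimen X
Stage III: Drug A 6/40 = 15.0%, Regimen X 25/89 = 28.1% → Regimen X
Stage II: Drug A 93/159 = 58.5%, Regimen X 70/136 = 51.5% → Drug A
Stage I: Drug A 14/17 = 82.4%, Regimen X 8/9 = 88.9% → Regimen X
Overall: Drug A 132/436 = 30.3%, Regimen X 168/615 = 27.3% → Drug A
Neither sweeps: Drug A wins 1 of 4 groups, Regimen X wins 3. Drug A wins overall but not every group — no Simpson reversal.

No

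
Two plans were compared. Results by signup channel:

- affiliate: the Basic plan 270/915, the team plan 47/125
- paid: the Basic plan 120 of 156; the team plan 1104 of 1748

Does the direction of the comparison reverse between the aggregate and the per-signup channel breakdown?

No

Affiliate: the Basic plan 270/915 = 29.5%, the team plan 47/125 = 37.6% → the team plan
Paid: the Basic plan 120/156 = 76.9%, the team plan 1104/1748 = 63.2% → the Basic plan
Overall: the Basic plan 390/1071 = 36.4%, the team plan 1151/1873 = 61.5% → the team plan
Neither sweeps: the Basic plan wins 1 of 2 groups, the team plan wins 1. The team plan wins overall but not every group — no Simpson reversal.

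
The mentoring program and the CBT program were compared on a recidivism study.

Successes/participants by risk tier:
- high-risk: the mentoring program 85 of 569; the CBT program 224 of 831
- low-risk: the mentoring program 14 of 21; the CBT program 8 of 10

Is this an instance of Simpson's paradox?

High-risk: the mentoring program 85/569 = 14.9%, the CBT program 224/831 = 27.0% → the CBT program
Low-risk: the mentoring program 14/21 = 66.7%, the CBT program 8/10 = 80.0% → the CBT program
Overall: the mentoring program 99/590 = 16.8%, the CBT program 232/841 = 27.6% → the CBT program
The CBT program wins overall and in every risk group — no reversal.

No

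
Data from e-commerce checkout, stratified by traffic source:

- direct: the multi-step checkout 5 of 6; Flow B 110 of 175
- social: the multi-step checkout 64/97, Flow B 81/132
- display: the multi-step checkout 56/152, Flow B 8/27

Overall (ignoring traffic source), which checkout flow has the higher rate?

Flow B

Direct: the multi-step checkout 5/6 = 83.3%, Flow B 110/175 = 62.9% → the multi-step checkout
Social: the multi-step checkout 64/97 = 66.0%, Flow B 81/132 = 61.4% → the multi-step checkout
Display: the multi-step checkout 56/152 = 36.8%, Flow B 8/27 = 29.6% → the multi-step checkout
Overall: the multi-step checkout 125/255 = 49.0%, Flow B 199/334 = 59.6% → Flow B
(The multi-step checkout wins every traffic group but Flow B wins overall — the multi-step checkout's sessions skew toward the low-rate display group.)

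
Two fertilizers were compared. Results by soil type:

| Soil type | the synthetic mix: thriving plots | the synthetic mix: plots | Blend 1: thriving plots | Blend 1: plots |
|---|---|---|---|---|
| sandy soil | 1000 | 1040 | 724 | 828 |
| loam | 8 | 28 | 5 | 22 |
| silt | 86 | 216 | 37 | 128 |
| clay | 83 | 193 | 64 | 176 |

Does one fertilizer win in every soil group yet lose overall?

No

Sandy soil: the synthetic mix 1000/1040 = 96.2%, Blend 1 724/828 = 87.4% → the synthetic mix
Loam: the synthetic mix 8/28 = 28.6%, Blend 1 5/22 = 22.7% → the synthetic mix
Silt: the synthetic mix 86/216 = 39.8%, Blend 1 37/128 = 28.9% → the synthetic mix
Clay: the synthetic mix 83/193 = 43.0%, Blend 1 64/176 = 36.4% → the synthetic mix
Overall: the synthetic mix 1177/1477 = 79.7%, Blend 1 830/1154 = 71.9% → the synthetic mix
The synthetic mix wins overall and in every soil group — no reversal.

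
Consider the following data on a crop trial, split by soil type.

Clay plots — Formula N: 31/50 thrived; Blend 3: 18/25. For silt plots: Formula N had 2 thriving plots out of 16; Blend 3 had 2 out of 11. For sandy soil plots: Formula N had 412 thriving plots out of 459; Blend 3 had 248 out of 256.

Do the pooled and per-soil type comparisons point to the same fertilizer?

Yes

Clay: Formula N 31/50 = 62.0%, Blend 3 18/25 = 72.0% → Blend 3
Silt: Formula N 2/16 = 12.5%, Blend 3 2/11 = 18.2% → Blend 3
Sandy soil: Formula N 412/459 = 89.8%, Blend 3 248/256 = 96.9% → Blend 3
Overall: Formula N 445/525 = 84.8%, Blend 3 268/292 = 91.8% → Blend 3
Blend 3 wins overall and in every soil group — no reversal.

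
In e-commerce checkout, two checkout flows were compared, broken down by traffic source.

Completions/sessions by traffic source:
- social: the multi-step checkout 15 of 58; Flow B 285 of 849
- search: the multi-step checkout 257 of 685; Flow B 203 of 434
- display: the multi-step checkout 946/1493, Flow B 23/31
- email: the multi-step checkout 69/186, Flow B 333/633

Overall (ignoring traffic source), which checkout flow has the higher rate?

Social: the multi-step checkout 15/58 = 25.9%, Flow B 285/849 = 33.6% → Flow B
Search: the multi-step checkout 257/685 = 37.5%, Flow B 203/434 = 46.8% → Flow B
Display: the multi-step checkout 946/1493 = 63.4%, Flow B 23/31 = 74.2% → Flow B
Email: the multi-step checkout 69/186 = 37.1%, Flow B 333/633 = 52.6% → Flow B
Overall: the multi-step checkout 1287/2422 = 53.1%, Flow B 844/1947 = 43.3% → the multi-step checkout
(Flow B wins every traffic group but the multi-step checkout wins overall — Flow B's sessions skew toward the low-rate social group.)

the multi-step checkout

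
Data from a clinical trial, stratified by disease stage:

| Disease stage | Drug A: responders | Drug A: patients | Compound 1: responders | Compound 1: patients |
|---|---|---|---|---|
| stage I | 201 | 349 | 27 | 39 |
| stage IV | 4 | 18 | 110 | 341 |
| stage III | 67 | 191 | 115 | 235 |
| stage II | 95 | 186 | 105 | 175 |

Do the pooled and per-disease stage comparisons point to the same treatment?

No

Stage I: Drug A 201/349 = 57.6%, Compound 1 27/39 = 69.2% → Compound 1
Stage IV: Drug A 4/18 = 22.2%, Compound 1 110/341 = 32.3% → Compound 1
Stage III: Drug A 67/191 = 35.1%, Compound 1 115/235 = 48.9% → Compound 1
Stage II: Drug A 95/186 = 51.1%, Compound 1 105/175 = 60.0% → Compound 1
Overall: Drug A 367/744 = 49.3%, Compound 1 357/790 = 45.2% → Drug A
Compound 1 wins each disease group but Drug A wins overall — the comparison reverses. Compound 1's patients skew toward stage IV, which has a lower base rate.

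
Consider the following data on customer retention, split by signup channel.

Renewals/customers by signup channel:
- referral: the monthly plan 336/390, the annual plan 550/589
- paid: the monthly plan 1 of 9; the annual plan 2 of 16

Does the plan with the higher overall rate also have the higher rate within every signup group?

Yes

Referral: the monthly plan 336/390 = 86.2%, the annual plan 550/589 = 93.4% → the annual plan
Paid: the monthly plan 1/9 = 11.1%, the annual plan 2/16 = 12.5% → the annual plan
Overall: the monthly plan 337/399 = 84.5%, the annual plan 552/605 = 91.2% → the annual plan
The annual plan wins overall and in every signup group — no reversal.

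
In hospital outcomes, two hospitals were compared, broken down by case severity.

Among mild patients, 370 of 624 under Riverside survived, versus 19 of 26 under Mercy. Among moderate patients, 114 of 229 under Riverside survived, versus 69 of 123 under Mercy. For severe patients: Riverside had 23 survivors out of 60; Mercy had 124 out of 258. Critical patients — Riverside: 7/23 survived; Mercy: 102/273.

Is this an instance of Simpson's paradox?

Yes

Mild: Riverside 370/624 = 59.3%, Mercy 19/26 = 73.1% → Mercy
Moderate: Riverside 114/229 = 49.8%, Mercy 69/123 = 56.1% → Mercy
Severe: Riverside 23/60 = 38.3%, Mercy 124/258 = 48.1% → Mercy
Critical: Riverside 7/23 = 30.4%, Mercy 102/273 = 37.4% → Mercy
Overall: Riverside 514/936 = 54.9%, Mercy 314/680 = 46.2% → Riverside
Mercy wins each case group but Riverside wins overall — the comparison reverses. Mercy's patients skew toward critical, which has a lower base rate.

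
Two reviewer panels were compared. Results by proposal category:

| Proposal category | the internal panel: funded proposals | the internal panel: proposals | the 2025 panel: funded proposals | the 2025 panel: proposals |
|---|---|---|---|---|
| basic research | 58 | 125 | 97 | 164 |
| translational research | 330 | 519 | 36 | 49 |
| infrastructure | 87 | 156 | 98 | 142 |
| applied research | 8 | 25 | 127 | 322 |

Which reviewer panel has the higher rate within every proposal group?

Basic research: the internal panel 58/125 = 46.4%, the 2025 panel 97/164 = 59.1% → the 2025 panel
Translational research: the internal panel 330/519 = 63.6%, the 2025 panel 36/49 = 73.5% → the 2025 panel
Infrastructure: the internal panel 87/156 = 55.8%, the 2025 panel 98/142 = 69.0% → the 2025 panel
Applied research: the internal panel 8/25 = 32.0%, the 2025 panel 127/322 = 39.4% → the 2025 panel
The 2025 panel has the higher rate in all 4 groups.

the 2025 panel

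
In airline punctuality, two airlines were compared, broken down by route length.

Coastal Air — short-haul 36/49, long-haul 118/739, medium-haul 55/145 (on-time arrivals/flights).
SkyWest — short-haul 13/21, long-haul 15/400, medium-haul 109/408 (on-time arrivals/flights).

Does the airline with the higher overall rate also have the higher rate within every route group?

Short-haul: Coastal Air 36/49 = 73.5%, SkyWest 13/21 = 61.9% → Coastal Air
Long-haul: Coastal Air 118/739 = 16.0%, SkyWest 15/400 = 3.8% → Coastal Air
Medium-haul: Coastal Air 55/145 = 37.9%, SkyWest 109/408 = 26.7% → Coastal Air
Overall: Coastal Air 209/933 = 22.4%, SkyWest 137/829 = 16.5% → Coastal Air
Coastal Air wins overall and in every route group — no reversal.

Yes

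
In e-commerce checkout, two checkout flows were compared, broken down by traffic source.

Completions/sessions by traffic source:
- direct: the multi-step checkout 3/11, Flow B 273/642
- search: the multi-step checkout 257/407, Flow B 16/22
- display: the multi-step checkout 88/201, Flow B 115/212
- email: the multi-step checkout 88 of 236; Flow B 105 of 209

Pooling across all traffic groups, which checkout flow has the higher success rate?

Direct: the multi-step checkout 3/11 = 27.3%, Flow B 273/642 = 42.5% → Flow B
Search: the multi-step checkout 257/407 = 63.1%, Flow B 16/22 = 72.7% → Flow B
Display: the multi-step checkout 88/201 = 43.8%, Flow B 115/212 = 54.2% → Flow B
Email: the multi-step checkout 88/236 = 37.3%, Flow B 105/209 = 50.2% → Flow B
Overall: the multi-step checkout 436/855 = 51.0%, Flow B 509/1085 = 46.9% → the multi-step checkout
(Flow B wins every traffic group but the multi-step checkout wins overall — Flow B's sessions skew toward the low-rate direct group.)

the multi-step checkout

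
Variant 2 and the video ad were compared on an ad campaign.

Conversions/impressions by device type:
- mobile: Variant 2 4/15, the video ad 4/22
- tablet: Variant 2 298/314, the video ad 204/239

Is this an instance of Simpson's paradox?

Mobile: Variant 2 4/15 = 26.7%, the video ad 4/22 = 18.2% → Variant 2
Tablet: Variant 2 298/314 = 94.9%, the video ad 204/239 = 85.4% → Variant 2
Overall: Variant 2 302/329 = 91.8%, the video ad 208/261 = 79.7% → Variant 2
Variant 2 wins overall and in every device group — no reversal.

No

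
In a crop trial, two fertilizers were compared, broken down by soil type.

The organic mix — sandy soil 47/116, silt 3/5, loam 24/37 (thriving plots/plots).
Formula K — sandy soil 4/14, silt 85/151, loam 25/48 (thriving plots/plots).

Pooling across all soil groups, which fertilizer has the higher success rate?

Sandy soil: the organic mix 47/116 = 40.5%, Formula K 4/14 = 28.6% → the organic mix
Silt: the organic mix 3/5 = 60.0%, Formula K 85/151 = 56.3% → the organic mix
Loam: the organic mix 24/37 = 64.9%, Formula K 25/48 = 52.1% → the organic mix
Overall: the organic mix 74/158 = 46.8%, Formula K 114/213 = 53.5% → Formula K
(The organic mix wins every soil group but Formula K wins overall — the organic mix's plots skew toward the low-rate sandy soil group.)

Formula K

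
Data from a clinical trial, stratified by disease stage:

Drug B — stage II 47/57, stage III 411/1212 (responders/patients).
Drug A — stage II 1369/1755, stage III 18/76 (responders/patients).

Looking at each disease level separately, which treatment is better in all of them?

Stage II: Drug B 47/57 = 82.5%, Drug A 1369/1755 = 78.0% → Drug B
Stage III: Drug B 411/1212 = 33.9%, Drug A 18/76 = 23.7% → Drug B
Drug B has the higher rate in both groups.

Drug B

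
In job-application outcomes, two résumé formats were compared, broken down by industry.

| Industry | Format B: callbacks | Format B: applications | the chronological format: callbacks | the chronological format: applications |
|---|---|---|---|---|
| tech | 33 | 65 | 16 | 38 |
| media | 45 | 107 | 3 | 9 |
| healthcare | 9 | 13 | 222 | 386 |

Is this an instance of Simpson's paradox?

Tech: Format B 33/65 = 50.8%, the chronological format 16/38 = 42.1% → Format B
Media: Format B 45/107 = 42.1%, the chronological format 3/9 = 33.3% → Format B
Healthcare: Format B 9/13 = 69.2%, the chronological format 222/386 = 57.5% → Format B
Overall: Format B 87/185 = 47.0%, the chronological format 241/433 = 55.7% → the chronological format
Format B wins each industry group but the chronological format wins overall — the comparison reverses. Format B's applications skew toward media, which has a lower base rate.

Yes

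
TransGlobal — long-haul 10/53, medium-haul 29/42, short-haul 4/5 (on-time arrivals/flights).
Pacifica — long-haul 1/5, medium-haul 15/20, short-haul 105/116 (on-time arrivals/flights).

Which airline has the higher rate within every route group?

Long-haul: TransGlobal 10/53 = 18.9%, Pacifica 1/5 = 20.0% → Pacifica
Medium-haul: TransGlobal 29/42 = 69.0%, Pacifica 15/20 = 75.0% → Pacifica
Short-haul: TransGlobal 4/5 = 80.0%, Pacifica 105/116 = 90.5% → Pacifica
Pacifica has the higher rate in all 3 groups.

Pacifica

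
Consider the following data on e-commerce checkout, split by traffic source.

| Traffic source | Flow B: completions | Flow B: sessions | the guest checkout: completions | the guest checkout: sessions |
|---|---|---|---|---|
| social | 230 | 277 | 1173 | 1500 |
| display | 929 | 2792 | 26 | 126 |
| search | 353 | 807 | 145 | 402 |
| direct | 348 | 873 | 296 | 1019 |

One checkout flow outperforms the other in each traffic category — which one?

Social: Flow B 230/277 = 83.0%, the guest checkout 1173/1500 = 78.2% → Flow B
Display: Flow B 929/2792 = 33.3%, the guest checkout 26/126 = 20.6% → Flow B
Search: Flow B 353/807 = 43.7%, the guest checkout 145/402 = 36.1% → Flow B
Direct: Flow B 348/873 = 39.9%, the guest checkout 296/1019 = 29.0% → Flow B
Flow B has the higher rate in all 4 groups.

Flow B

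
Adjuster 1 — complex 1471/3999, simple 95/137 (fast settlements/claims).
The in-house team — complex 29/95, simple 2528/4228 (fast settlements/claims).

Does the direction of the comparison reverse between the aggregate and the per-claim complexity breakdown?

Yes

Complex: Adjuster 1 1471/3999 = 36.8%, the in-house team 29/95 = 30.5% → Adjuster 1
Simple: Adjuster 1 95/137 = 69.3%, the in-house team 2528/4228 = 59.8% → Adjuster 1
Overall: Adjuster 1 1566/4136 = 37.9%, the in-house team 2557/4323 = 59.1% → the in-house team
Adjuster 1 wins each claim group but the in-house team wins overall — the comparison reverses. Adjuster 1's claims skew toward complex, which has a lower base rate.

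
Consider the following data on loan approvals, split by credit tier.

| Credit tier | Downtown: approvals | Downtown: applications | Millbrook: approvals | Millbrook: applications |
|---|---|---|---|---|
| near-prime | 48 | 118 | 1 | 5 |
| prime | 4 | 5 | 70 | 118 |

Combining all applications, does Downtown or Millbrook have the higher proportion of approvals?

Near-prime: Downtown 48/118 = 40.7%, Millbrook 1/5 = 20.0% → Downtown
Prime: Downtown 4/5 = 80.0%, Millbrook 70/118 = 59.3% → Downtown
Overall: Downtown 52/123 = 42.3%, Millbrook 71/123 = 57.7% → Millbrook
(Downtown wins every credit group but Millbrook wins overall — Downtown's applications skew toward the low-rate near-prime group.)

Millbrook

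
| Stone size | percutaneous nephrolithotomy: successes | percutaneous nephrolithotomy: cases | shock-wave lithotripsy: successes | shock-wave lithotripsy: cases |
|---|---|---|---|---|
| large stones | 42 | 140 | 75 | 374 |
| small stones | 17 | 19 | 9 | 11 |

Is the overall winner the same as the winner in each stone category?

Large stones: percutaneous nephrolithotomy 42/140 = 30.0%, shock-wave lithotripsy 75/374 = 20.1% → percutaneous nephrolithotomy
Small stones: percutaneous nephrolithotomy 17/19 = 89.5%, shock-wave lithotripsy 9/11 = 81.8% → percutaneous nephrolithotomy
Overall: percutaneous nephrolithotomy 59/159 = 37.1%, shock-wave lithotripsy 84/385 = 21.8% → percutaneous nephrolithotomy
Percutaneous nephrolithotomy wins overall and in every stone group — no reversal.

Yes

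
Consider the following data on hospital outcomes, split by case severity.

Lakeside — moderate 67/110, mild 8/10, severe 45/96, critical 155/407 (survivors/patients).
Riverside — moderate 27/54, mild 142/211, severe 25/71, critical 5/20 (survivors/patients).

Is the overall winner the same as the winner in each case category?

Moderate: Lakeside 67/110 = 60.9%, Riverside 27/54 = 50.0% → Lakeside
Mild: Lakeside 8/10 = 80.0%, Riverside 142/211 = 67.3% → Lakeside
Severe: Lakeside 45/96 = 46.9%, Riverside 25/71 = 35.2% → Lakeside
Critical: Lakeside 155/407 = 38.1%, Riverside 5/20 = 25.0% → Lakeside
Overall: Lakeside 275/623 = 44.1%, Riverside 199/356 = 55.9% → Riverside
Lakeside wins each case group but Riverside wins overall — the comparison reverses. Lakeside's patients skew toward critical, which has a lower base rate.

No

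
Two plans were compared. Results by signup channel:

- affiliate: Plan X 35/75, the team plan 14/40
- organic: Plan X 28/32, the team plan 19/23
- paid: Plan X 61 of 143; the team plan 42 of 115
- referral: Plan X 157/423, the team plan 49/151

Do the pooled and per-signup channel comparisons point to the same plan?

Yes

Affiliate: Plan X 35/75 = 46.7%, the team plan 14/40 = 35.0% → Plan X
Organic: Plan X 28/32 = 87.5%, the team plan 19/23 = 82.6% → Plan X
Paid: Plan X 61/143 = 42.7%, the team plan 42/115 = 36.5% → Plan X
Referral: Plan X 157/423 = 37.1%, the team plan 49/151 = 32.5% → Plan X
Overall: Plan X 281/673 = 41.8%, the team plan 124/329 = 37.7% → Plan X
Plan X wins overall and in every signup group — no reversal.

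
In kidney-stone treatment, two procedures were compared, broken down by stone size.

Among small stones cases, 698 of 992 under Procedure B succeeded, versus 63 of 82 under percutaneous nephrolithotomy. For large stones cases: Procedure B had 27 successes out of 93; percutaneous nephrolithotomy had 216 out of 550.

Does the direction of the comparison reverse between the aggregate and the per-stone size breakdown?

Yes

Small stones: Procedure B 698/992 = 70.4%, percutaneous nephrolithotomy 63/82 = 76.8% → percutaneous nephrolithotomy
Large stones: Procedure B 27/93 = 29.0%, percutaneous nephrolithotomy 216/550 = 39.3% → percutaneous nephrolithotomy
Overall: Procedure B 725/1085 = 66.8%, percutaneous nephrolithotomy 279/632 = 44.1% → Procedure B
Percutaneous nephrolithotomy wins each stone group but Procedure B wins overall — the comparison reverses. Percutaneous nephrolithotomy's cases skew toward large stones, which has a lower base rate.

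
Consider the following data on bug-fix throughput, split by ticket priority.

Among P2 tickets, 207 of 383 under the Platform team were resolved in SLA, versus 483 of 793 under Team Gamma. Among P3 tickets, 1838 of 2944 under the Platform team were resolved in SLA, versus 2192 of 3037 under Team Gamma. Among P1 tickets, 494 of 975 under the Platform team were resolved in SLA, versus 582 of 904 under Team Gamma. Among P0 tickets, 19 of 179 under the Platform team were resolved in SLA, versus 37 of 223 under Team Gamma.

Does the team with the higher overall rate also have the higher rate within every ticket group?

Yes

P2: the Platform team 207/383 = 54.0%, Team Gamma 483/793 = 60.9% → Team Gamma
P3: the Platform team 1838/2944 = 62.4%, Team Gamma 2192/3037 = 72.2% → Team Gamma
P1: the Platform team 494/975 = 50.7%, Team Gamma 582/904 = 64.4% → Team Gamma
P0: the Platform team 19/179 = 10.6%, Team Gamma 37/223 = 16.6% → Team Gamma
Overall: the Platform team 2558/4481 = 57.1%, Team Gamma 3294/4957 = 66.5% → Team Gamma
Team Gamma wins overall and in every ticket group — no reversal.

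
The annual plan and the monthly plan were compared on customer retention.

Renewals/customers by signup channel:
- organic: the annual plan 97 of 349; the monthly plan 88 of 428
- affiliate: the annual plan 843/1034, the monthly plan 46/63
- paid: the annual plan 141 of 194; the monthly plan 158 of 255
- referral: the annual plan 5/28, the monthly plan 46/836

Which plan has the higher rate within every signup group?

Organic: the annual plan 97/349 = 27.8%, the monthly plan 88/428 = 20.6% → the annual plan
Affiliate: the annual plan 843/1034 = 81.5%, the monthly plan 46/63 = 73.0% → the annual plan
Paid: the annual plan 141/194 = 72.7%, the monthly plan 158/255 = 62.0% → the annual plan
Referral: the annual plan 5/28 = 17.9%, the monthly plan 46/836 = 5.5% → the annual plan
The annual plan has the higher rate in all 4 groups.

the annual plan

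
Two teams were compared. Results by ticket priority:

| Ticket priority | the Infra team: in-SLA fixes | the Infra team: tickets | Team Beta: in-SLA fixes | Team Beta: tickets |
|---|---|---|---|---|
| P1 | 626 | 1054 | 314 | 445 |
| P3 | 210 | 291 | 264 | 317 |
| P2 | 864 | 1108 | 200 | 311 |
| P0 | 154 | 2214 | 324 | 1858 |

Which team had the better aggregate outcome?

P1: the Infra team 626/1054 = 59.4%, Team Beta 314/445 = 70.6% → Team Beta
P3: the Infra team 210/291 = 72.2%, Team Beta 264/317 = 83.3% → Team Beta
P2: the Infra team 864/1108 = 78.0%, Team Beta 200/311 = 64.3% → the Infra team
P0: the Infra team 154/2214 = 7.0%, Team Beta 324/1858 = 17.4% → Team Beta
Overall: the Infra team 1854/4667 = 39.7%, Team Beta 1102/2931 = 37.6% → the Infra team
(Neither sweeps every ticket group, but the Infra team has the higher pooled rate.)

the Infra team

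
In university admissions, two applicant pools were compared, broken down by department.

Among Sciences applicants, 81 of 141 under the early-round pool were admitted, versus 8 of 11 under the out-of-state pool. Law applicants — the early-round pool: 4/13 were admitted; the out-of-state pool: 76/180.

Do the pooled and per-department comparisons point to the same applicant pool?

No

Sciences: the early-round pool 81/141 = 57.4%, the out-of-state pool 8/11 = 72.7% → the out-of-state pool
Law: the early-round pool 4/13 = 30.8%, the out-of-state pool 76/180 = 42.2% → the out-of-state pool
Overall: the early-round pool 85/154 = 55.2%, the out-of-state pool 84/191 = 44.0% → the early-round pool
The out-of-state pool wins each department group but the early-round pool wins overall — the comparison reverses. The out-of-state pool's applicants skew toward Law, which has a lower base rate.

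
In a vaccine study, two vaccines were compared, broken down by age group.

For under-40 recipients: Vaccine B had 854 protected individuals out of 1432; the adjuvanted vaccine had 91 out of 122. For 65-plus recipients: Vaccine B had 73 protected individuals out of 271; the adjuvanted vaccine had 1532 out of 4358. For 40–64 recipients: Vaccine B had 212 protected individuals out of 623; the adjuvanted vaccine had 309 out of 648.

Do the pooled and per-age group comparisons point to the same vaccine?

Under-40: Vaccine B 854/1432 = 59.6%, the adjuvanted vaccine 91/122 = 74.6% → the adjuvanted vaccine
65-plus: Vaccine B 73/271 = 26.9%, the adjuvanted vaccine 1532/4358 = 35.2% → the adjuvanted vaccine
40–64: Vaccine B 212/623 = 34.0%, the adjuvanted vaccine 309/648 = 47.7% → the adjuvanted vaccine
Overall: Vaccine B 1139/2326 = 49.0%, the adjuvanted vaccine 1932/5128 = 37.7% → Vaccine B
The adjuvanted vaccine wins each age group but Vaccine B wins overall — the comparison reverses. The adjuvanted vaccine's recipients skew toward 65-plus, which has a lower base rate.

No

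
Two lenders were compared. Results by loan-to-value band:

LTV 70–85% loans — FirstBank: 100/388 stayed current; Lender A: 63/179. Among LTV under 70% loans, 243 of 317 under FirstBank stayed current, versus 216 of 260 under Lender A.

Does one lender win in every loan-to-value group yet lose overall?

LTV 70–85%: FirstBank 100/388 = 25.8%, Lender A 63/179 = 35.2% → Lender A
LTV under 70%: FirstBank 243/317 = 76.7%, Lender A 216/260 = 83.1% → Lender A
Overall: FirstBank 343/705 = 48.7%, Lender A 279/439 = 63.6% → Lender A
Lender A wins overall and in every loan-to-value group — no reversal.

No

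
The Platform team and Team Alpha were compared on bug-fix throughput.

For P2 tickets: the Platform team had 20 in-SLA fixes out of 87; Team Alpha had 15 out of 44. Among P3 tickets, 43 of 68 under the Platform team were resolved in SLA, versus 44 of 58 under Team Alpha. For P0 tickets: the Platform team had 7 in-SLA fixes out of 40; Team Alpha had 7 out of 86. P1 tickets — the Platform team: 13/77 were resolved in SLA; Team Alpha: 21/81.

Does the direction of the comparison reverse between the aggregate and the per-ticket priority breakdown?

P2: the Platform team 20/87 = 23.0%, Team Alpha 15/44 = 34.1% → Team Alpha
P3: the Platform team 43/68 = 63.2%, Team Alpha 44/58 = 75.9% → Team Alpha
P0: the Platform team 7/40 = 17.5%, Team Alpha 7/86 = 8.1% → the Platform team
P1: the Platform team 13/77 = 16.9%, Team Alpha 21/81 = 25.9% → Team Alpha
Overall: the Platform team 83/272 = 30.5%, Team Alpha 87/269 = 32.3% → Team Alpha
Neither sweeps: the Platform team wins 1 of 4 groups, Team Alpha wins 3. Team Alpha wins overall but not every group — no Simpson reversal.

No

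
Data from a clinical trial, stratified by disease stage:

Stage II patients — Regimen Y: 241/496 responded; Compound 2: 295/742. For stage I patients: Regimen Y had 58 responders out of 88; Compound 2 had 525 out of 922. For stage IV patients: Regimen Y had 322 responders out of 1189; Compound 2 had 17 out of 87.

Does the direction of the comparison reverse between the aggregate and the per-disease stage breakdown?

Stage II: Regimen Y 241/496 = 48.6%, Compound 2 295/742 = 39.8% → Regimen Y
Stage I: Regimen Y 58/88 = 65.9%, Compound 2 525/922 = 56.9% → Regimen Y
Stage IV: Regimen Y 322/1189 = 27.1%, Compound 2 17/87 = 19.5% → Regimen Y
Overall: Regimen Y 621/1773 = 35.0%, Compound 2 837/1751 = 47.8% → Compound 2
Regimen Y wins each disease group but Compound 2 wins overall — the comparison reverses. Regimen Y's patients skew toward stage IV, which has a lower base rate.

Yes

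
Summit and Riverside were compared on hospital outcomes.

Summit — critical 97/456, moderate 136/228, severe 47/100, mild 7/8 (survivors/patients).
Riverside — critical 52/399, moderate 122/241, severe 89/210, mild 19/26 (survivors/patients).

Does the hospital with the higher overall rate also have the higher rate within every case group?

Critical: Summit 97/456 = 21.3%, Riverside 52/399 = 13.0% → Summit
Moderate: Summit 136/228 = 59.6%, Riverside 122/241 = 50.6% → Summit
Severe: Summit 47/100 = 47.0%, Riverside 89/210 = 42.4% → Summit
Mild: Summit 7/8 = 87.5%, Riverside 19/26 = 73.1% → Summit
Overall: Summit 287/792 = 36.2%, Riverside 282/876 = 32.2% → Summit
Summit wins overall and in every case group — no reversal.

Yes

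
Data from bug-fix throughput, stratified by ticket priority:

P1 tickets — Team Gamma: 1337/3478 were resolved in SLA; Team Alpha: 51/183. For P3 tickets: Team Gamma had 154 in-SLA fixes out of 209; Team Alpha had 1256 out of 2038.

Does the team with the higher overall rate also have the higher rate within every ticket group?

P1: Team Gamma 1337/3478 = 38.4%, Team Alpha 51/183 = 27.9% → Team Gamma
P3: Team Gamma 154/209 = 73.7%, Team Alpha 1256/2038 = 61.6% → Team Gamma
Overall: Team Gamma 1491/3687 = 40.4%, Team Alpha 1307/2221 = 58.8% → Team Alpha
Team Gamma wins each ticket group but Team Alpha wins overall — the comparison reverses. Team Gamma's tickets skew toward P1, which has a lower base rate.

No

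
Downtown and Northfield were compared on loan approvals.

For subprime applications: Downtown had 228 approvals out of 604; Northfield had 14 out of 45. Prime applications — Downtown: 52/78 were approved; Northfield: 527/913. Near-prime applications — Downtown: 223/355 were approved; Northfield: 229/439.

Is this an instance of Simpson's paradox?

Subprime: Downtown 228/604 = 37.7%, Northfield 14/45 = 31.1% → Downtown
Prime: Downtown 52/78 = 66.7%, Northfield 527/913 = 57.7% → Downtown
Near-prime: Downtown 223/355 = 62.8%, Northfield 229/439 = 52.2% → Downtown
Overall: Downtown 503/1037 = 48.5%, Northfield 770/1397 = 55.1% → Northfield
Downtown wins each credit group but Northfield wins overall — the comparison reverses. Downtown's applications skew toward subprime, which has a lower base rate.

Yes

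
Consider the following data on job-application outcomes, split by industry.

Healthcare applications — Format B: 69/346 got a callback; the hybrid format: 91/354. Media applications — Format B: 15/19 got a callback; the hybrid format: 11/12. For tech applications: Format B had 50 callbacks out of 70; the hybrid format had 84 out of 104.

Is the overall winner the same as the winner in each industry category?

Yes

Healthcare: Format B 69/346 = 19.9%, the hybrid format 91/354 = 25.7% → the hybrid format
Media: Format B 15/19 = 78.9%, the hybrid format 11/12 = 91.7% → the hybrid format
Tech: Format B 50/70 = 71.4%, the hybrid format 84/104 = 80.8% → the hybrid format
Overall: Format B 134/435 = 30.8%, the hybrid format 186/470 = 39.6% → the hybrid format
The hybrid format wins overall and in every industry group — no reversal.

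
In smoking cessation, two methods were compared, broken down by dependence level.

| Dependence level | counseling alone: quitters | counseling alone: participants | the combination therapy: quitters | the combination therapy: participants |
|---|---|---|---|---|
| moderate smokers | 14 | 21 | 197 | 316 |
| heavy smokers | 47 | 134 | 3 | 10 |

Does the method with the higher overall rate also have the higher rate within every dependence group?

Moderate smokers: counseling alone 14/21 = 66.7%, the combination therapy 197/316 = 62.3% → counseling alone
Heavy smokers: counseling alone 47/134 = 35.1%, the combination therapy 3/10 = 30.0% → counseling alone
Overall: counseling alone 61/155 = 39.4%, the combination therapy 200/326 = 61.3% → the combination therapy
Counseling alone wins each dependence group but the combination therapy wins overall — the comparison reverses. Counseling alone's participants skew toward heavy smokers, which has a lower base rate.

No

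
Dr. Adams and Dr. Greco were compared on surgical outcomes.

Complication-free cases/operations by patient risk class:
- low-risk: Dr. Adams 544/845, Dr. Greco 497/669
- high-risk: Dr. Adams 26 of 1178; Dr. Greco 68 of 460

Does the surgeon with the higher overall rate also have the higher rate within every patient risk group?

Low-risk: Dr. Adams 544/845 = 64.4%, Dr. Greco 497/669 = 74.3% → Dr. Greco
High-risk: Dr. Adams 26/1178 = 2.2%, Dr. Greco 68/460 = 14.8% → Dr. Greco
Overall: Dr. Adams 570/2023 = 28.2%, Dr. Greco 565/1129 = 50.0% → Dr. Greco
Dr. Greco wins overall and in every patient risk group — no reversal.

Yes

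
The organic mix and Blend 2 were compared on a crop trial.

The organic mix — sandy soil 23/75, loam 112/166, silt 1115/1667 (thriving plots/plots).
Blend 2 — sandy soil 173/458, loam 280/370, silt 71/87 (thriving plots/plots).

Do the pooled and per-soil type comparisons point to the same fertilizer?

Sandy soil: the organic mix 23/75 = 30.7%, Blend 2 173/458 = 37.8% → Blend 2
Loam: the organic mix 112/166 = 67.5%, Blend 2 280/370 = 75.7% → Blend 2
Silt: the organic mix 1115/1667 = 66.9%, Blend 2 71/87 = 81.6% → Blend 2
Overall: the organic mix 1250/1908 = 65.5%, Blend 2 524/915 = 57.3% → the organic mix
Blend 2 wins each soil group but the organic mix wins overall — the comparison reverses. Blend 2's plots skew toward sandy soil, which has a lower base rate.

No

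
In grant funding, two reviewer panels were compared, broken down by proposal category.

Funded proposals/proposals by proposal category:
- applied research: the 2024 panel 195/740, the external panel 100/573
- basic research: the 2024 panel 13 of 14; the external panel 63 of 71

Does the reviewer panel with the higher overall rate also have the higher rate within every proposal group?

Applied research: the 2024 panel 195/740 = 26.4%, the external panel 100/573 = 17.5% → the 2024 panel
Basic research: the 2024 panel 13/14 = 92.9%, the external panel 63/71 = 88.7% → the 2024 panel
Overall: the 2024 panel 208/754 = 27.6%, the external panel 163/644 = 25.3% → the 2024 panel
The 2024 panel wins overall and in every proposal group — no reversal.

Yes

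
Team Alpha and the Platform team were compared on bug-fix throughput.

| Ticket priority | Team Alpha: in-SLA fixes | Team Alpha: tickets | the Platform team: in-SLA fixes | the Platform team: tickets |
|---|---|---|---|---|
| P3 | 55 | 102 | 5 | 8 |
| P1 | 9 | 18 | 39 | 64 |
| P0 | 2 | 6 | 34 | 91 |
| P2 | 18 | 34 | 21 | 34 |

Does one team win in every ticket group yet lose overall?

P3: Team Alpha 55/102 = 53.9%, the Platform team 5/8 = 62.5% → the Platform team
P1: Team Alpha 9/18 = 50.0%, the Platform team 39/64 = 60.9% → the Platform team
P0: Team Alpha 2/6 = 33.3%, the Platform team 34/91 = 37.4% → the Platform team
P2: Team Alpha 18/34 = 52.9%, the Platform team 21/34 = 61.8% → the Platform team
Overall: Team Alpha 84/160 = 52.5%, the Platform team 99/197 = 50.3% → Team Alpha
The Platform team wins each ticket group but Team Alpha wins overall — the comparison reverses. The Platform team's tickets skew toward P0, which has a lower base rate.

Yes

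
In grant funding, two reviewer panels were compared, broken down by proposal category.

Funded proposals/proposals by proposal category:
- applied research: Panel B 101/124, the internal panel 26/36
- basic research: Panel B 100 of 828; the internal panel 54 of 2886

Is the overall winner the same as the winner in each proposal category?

Applied research: Panel B 101/124 = 81.5%, the internal panel 26/36 = 72.2% → Panel B
Basic research: Panel B 100/828 = 12.1%, the internal panel 54/2886 = 1.9% → Panel B
Overall: Panel B 201/952 = 21.1%, the internal panel 80/2922 = 2.7% → Panel B
Panel B wins overall and in every proposal group — no reversal.

Yes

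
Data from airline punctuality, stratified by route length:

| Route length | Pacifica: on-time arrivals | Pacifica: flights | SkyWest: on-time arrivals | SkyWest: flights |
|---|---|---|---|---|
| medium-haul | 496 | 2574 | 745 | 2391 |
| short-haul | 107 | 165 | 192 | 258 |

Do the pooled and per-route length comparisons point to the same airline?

Yes

Medium-haul: Pacifica 496/2574 = 19.3%, SkyWest 745/2391 = 31.2% → SkyWest
Short-haul: Pacifica 107/165 = 64.8%, SkyWest 192/258 = 74.4% → SkyWest
Overall: Pacifica 603/2739 = 22.0%, SkyWest 937/2649 = 35.4% → SkyWest
SkyWest wins overall and in every route group — no reversal.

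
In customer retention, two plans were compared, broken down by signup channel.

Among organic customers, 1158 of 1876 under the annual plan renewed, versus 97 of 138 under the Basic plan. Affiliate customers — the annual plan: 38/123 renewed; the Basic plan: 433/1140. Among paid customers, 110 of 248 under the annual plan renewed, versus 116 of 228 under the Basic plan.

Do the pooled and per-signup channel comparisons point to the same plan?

No

Organic: the annual plan 1158/1876 = 61.7%, the Basic plan 97/138 = 70.3% → the Basic plan
Affiliate: the annual plan 38/123 = 30.9%, the Basic plan 433/1140 = 38.0% → the Basic plan
Paid: the annual plan 110/248 = 44.4%, the Basic plan 116/228 = 50.9% → the Basic plan
Overall: the annual plan 1306/2247 = 58.1%, the Basic plan 646/1506 = 42.9% → the annual plan
The Basic plan wins each signup group but the annual plan wins overall — the comparison reverses. The Basic plan's customers skew toward affiliate, which has a lower base rate.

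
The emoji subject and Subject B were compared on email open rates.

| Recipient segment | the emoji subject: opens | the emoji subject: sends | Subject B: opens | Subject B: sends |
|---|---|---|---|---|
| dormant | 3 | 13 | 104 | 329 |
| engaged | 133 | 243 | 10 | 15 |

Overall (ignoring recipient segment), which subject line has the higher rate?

the emoji subject

Dormant: the emoji subject 3/13 = 23.1%, Subject B 104/329 = 31.6% → Subject B
Engaged: the emoji subject 133/243 = 54.7%, Subject B 10/15 = 66.7% → Subject B
Overall: the emoji subject 136/256 = 53.1%, Subject B 114/344 = 33.1% → the emoji subject
(Subject B wins every recipient group but the emoji subject wins overall — Subject B's sends skew toward the low-rate dormant group.)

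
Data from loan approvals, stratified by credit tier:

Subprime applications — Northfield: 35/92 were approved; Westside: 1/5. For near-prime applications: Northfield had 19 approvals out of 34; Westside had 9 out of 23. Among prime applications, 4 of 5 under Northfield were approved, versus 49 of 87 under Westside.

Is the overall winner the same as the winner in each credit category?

Subprime: Northfield 35/92 = 38.0%, Westside 1/5 = 20.0% → Northfield
Near-prime: Northfield 19/34 = 55.9%, Westside 9/23 = 39.1% → Northfield
Prime: Northfield 4/5 = 80.0%, Westside 49/87 = 56.3% → Northfield
Overall: Northfield 58/131 = 44.3%, Westside 59/115 = 51.3% → Westside
Northfield wins each credit group but Westside wins overall — the comparison reverses. Northfield's applications skew toward subprime, which has a lower base rate.

No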